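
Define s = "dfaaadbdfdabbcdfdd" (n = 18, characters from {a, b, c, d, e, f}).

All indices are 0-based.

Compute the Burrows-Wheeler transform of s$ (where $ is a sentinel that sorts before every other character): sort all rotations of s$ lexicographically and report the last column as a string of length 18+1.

dfadaabdbdfaf$bcddd

rank  rotation             last
    0  $dfaaadbdfdabbcdfdd  d
    1  aaadbdfdabbcdfdd$df  f
    2  aadbdfdabbcdfdd$dfa  a
    3  abbcdfdd$dfaaadbdfd  d
    4  adbdfdabbcdfdd$dfaa  a
    5  bbcdfdd$dfaaadbdfda  a
    6  bcdfdd$dfaaadbdfdab  b
    7  bdfdabbcdfdd$dfaaad  d
    8  cdfdd$dfaaadbdfdabb  b
    9  d$dfaaadbdfdabbcdfd  d
   10  dabbcdfdd$dfaaadbdf  f
   11  dbdfdabbcdfdd$dfaaa  a
   12  dd$dfaaadbdfdabbcdf  f
   13  dfaaadbdfdabbcdfdd$  $
   14  dfdabbcdfdd$dfaaadb  b
   15  dfdd$dfaaadbdfdabbc  c
   16  faaadbdfdabbcdfdd$d  d
   17  fdabbcdfdd$dfaaadbd  d
   18  fdd$dfaaadbdfdabbcd  d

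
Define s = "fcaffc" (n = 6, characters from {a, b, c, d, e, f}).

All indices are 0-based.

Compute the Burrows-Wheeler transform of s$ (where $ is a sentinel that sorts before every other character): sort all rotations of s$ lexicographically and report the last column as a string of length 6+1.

ccfff$a

rank  rotation last
    0  $fcaffc  c
    1  affc$fc  c
    2  c$fcaff  f
    3  caffc$f  f
    4  fc$fcaf  f
    5  fcaffc$  $
    6  ffc$fca  a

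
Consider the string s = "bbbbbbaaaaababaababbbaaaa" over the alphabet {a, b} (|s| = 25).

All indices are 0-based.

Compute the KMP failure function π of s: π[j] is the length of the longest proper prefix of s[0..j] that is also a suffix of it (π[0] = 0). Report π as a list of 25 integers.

π[0] = 0
j=1 s[j]='b': π[1]=1 (border 'b')
j=2 s[j]='b': π[2]=2 (border 'bb')
j=3 s[j]='b': π[3]=3 (border 'bbb')
j=4 s[j]='b': π[4]=4 (border 'bbbb')
j=5 s[j]='b': π[5]=5 (border 'bbbbb')
j=6 s[j]='a': k: 5→4→3→2→1→0; π[6]=0 (border '')
j=7 s[j]='a': π[7]=0 (border '')
j=8 s[j]='a': π[8]=0 (border '')
j=9 s[j]='a': π[9]=0 (border '')
j=10 s[j]='a': π[10]=0 (border '')
j=11 s[j]='b': π[11]=1 (border 'b')
j=12 s[j]='a': k: 1→0; π[12]=0 (border '')
j=13 s[j]='b': π[13]=1 (border 'b')
j=14 s[j]='a': k: 1→0; π[14]=0 (border '')
j=15 s[j]='a': π[15]=0 (border '')
j=16 s[j]='b': π[16]=1 (border 'b')
j=17 s[j]='a': k: 1→0; π[17]=0 (border '')
j=18 s[j]='b': π[18]=1 (border 'b')
j=19 s[j]='b': π[19]=2 (border 'bb')
j=20 s[j]='b': π[20]=3 (border 'bbb')
j=21 s[j]='a': k: 3→2→1→0; π[21]=0 (border '')
j=22 s[j]='a': π[22]=0 (border '')
j=23 s[j]='a': π[23]=0 (border '')
j=24 s[j]='a': π[24]=0 (border '')

[0, 1, 2, 3, 4, 5, 0, 0, 0, 0, 0, 1, 0, 1, 0, 0, 1, 0, 1, 2, 3, 0, 0, 0, 0]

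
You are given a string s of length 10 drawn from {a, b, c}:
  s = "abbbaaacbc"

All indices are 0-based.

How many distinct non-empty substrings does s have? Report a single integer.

sorted suffixes:
  #0 SA[0]=4  'aaacbc'
  #1 SA[1]=5  'aacbc'
  #2 SA[2]=0  'abbbaaacbc'
  #3 SA[3]=6  'acbc'
  #4 SA[4]=3  'baaacbc'
  #5 SA[5]=2  'bbaaacbc'
  #6 SA[6]=1  'bbbaaacbc'
  #7 SA[7]=8  'bc'
  #8 SA[8]=9  'c'
  #9 SA[9]=7  'cbc'

SA = [4, 5, 0, 6, 3, 2, 1, 8, 9, 7]
i: (SA[i-1],SA[i]) lcp shared
  1: (4,5) 2 'aa'
  2: (5,0) 1 'a'
  3: (0,6) 1 'a'
  4: (6,3) 0 ''
  5: (3,2) 1 'b'
  6: (2,1) 2 'bb'
  7: (1,8) 1 'b'
  8: (8,9) 0 ''
  9: (9,7) 1 'c'

n(n+1)/2 = 10·11/2 = 55
Σ LCP = 0 + 2 + 1 + 1 + 0 + 1 + 2 + 1 + 0 + 1 = 9
distinct = 55 − 9 = 46

46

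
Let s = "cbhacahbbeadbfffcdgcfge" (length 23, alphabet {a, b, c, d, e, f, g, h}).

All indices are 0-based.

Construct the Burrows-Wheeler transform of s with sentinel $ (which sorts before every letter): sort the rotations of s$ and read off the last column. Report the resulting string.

rank  rotation                  last
    0  $cbhacahbbeadbfffcdgcfge  e
    1  acahbbeadbfffcdgcfge$cbh  h
    2  adbfffcdgcfge$cbhacahbbe  e
    3  ahbbeadbfffcdgcfge$cbhac  c
    4  bbeadbfffcdgcfge$cbhacah  h
    5  beadbfffcdgcfge$cbhacahb  b
    6  bfffcdgcfge$cbhacahbbead  d
    7  bhacahbbeadbfffcdgcfge$c  c
    8  cahbbeadbfffcdgcfge$cbha  a
    9  cbhacahbbeadbfffcdgcfge$  $
   10  cdgcfge$cbhacahbbeadbfff  f
   11  cfge$cbhacahbbeadbfffcdg  g
   12  dbfffcdgcfge$cbhacahbbea  a
   13  dgcfge$cbhacahbbeadbfffc  c
   14  e$cbhacahbbeadbfffcdgcfg  g
   15  eadbfffcdgcfge$cbhacahbb  b
   16  fcdgcfge$cbhacahbbeadbff  f
   17  ffcdgcfge$cbhacahbbeadbf  f
   18  fffcdgcfge$cbhacahbbeadb  b
   19  fge$cbhacahbbeadbfffcdgc  c
   20  gcfge$cbhacahbbeadbfffcd  d
   21  ge$cbhacahbbeadbfffcdgcf  f
   22  hacahbbeadbfffcdgcfge$cb  b
   23  hbbeadbfffcdgcfge$cbhaca  a

ehechbdca$fgacgbffbcdfba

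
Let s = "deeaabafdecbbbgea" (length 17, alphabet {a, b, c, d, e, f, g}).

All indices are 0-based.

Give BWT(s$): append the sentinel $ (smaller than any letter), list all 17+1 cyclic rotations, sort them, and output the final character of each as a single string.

rank  rotation            last
    0  $deeaabafdecbbbgea  a
    1  a$deeaabafdecbbbge  e
    2  aabafdecbbbgea$dee  e
    3  abafdecbbbgea$deea  a
    4  afdecbbbgea$deeaab  b
    5  bafdecbbbgea$deeaa  a
    6  bbbgea$deeaabafdec  c
    7  bbgea$deeaabafdecb  b
    8  bgea$deeaabafdecbb  b
    9  cbbbgea$deeaabafde  e
   10  decbbbgea$deeaabaf  f
   11  deeaabafdecbbbgea$  $
   12  ea$deeaabafdecbbbg  g
   13  eaabafdecbbbgea$de  e
   14  ecbbbgea$deeaabafd  d
   15  eeaabafdecbbbgea$d  d
   16  fdecbbbgea$deeaaba  a
   17  gea$deeaabafdecbbb  b

aeeabacbbef$geddab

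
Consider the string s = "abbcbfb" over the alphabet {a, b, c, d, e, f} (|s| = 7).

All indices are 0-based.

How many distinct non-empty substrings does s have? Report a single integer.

25

sorted suffixes:
  #0 SA[0]=0  'abbcbfb'
  #1 SA[1]=6  'b'
  #2 SA[2]=1  'bbcbfb'
  #3 SA[3]=2  'bcbfb'
  #4 SA[4]=4  'bfb'
  #5 SA[5]=3  'cbfb'
  #6 SA[6]=5  'fb'

SA = [0, 6, 1, 2, 4, 3, 5]
[i] adj suffixes → lcp
  [1] 0/6 → 0 ('')
  [2] 6/1 → 1 ('b')
  [3] 1/2 → 1 ('b')
  [4] 2/4 → 1 ('b')
  [5] 4/3 → 0 ('')
  [6] 3/5 → 0 ('')

n(n+1)/2 = 7·8/2 = 28
Σ LCP = 0 + 0 + 1 + 1 + 1 + 0 + 0 = 3
distinct = 28 − 3 = 25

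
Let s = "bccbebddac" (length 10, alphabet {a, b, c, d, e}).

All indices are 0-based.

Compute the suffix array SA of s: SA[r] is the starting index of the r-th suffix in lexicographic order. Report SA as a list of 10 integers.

[8, 0, 5, 3, 9, 2, 1, 7, 6, 4]

sorted suffixes:
  #0 SA[0]=8  'ac'
  #1 SA[1]=0  'bccbebddac'
  #2 SA[2]=5  'bddac'
  #3 SA[3]=3  'bebddac'
  #4 SA[4]=9  'c'
  #5 SA[5]=2  'cbebddac'
  #6 SA[6]=1  'ccbebddac'
  #7 SA[7]=7  'dac'
  #8 SA[8]=6  'ddac'
  #9 SA[9]=4  'ebddac'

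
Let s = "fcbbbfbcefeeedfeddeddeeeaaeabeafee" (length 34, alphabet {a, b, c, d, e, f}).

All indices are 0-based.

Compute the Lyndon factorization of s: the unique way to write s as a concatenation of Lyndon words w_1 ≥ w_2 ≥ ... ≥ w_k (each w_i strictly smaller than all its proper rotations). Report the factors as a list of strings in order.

emit factor 1: 'f' (i=0, period=1)
emit factor 2: 'c' (i=1, period=1)
emit factor 3: 'bbbfbcefeeedfeddeddeee' (i=2, period=22)
emit factor 4: 'aaeabeafee' (i=24, period=10)

["f", "c", "bbbfbcefeeedfeddeddeee", "aaeabeafee"]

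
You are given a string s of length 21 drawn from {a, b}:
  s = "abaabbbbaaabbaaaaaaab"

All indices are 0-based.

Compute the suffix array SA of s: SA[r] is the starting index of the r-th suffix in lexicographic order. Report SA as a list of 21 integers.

[13, 14, 15, 16, 17, 8, 18, 9, 2, 19, 0, 10, 3, 20, 12, 7, 1, 11, 6, 5, 4]

sorted suffixes:
  #0 SA[0]=13  'aaaaaaab'
  #1 SA[1]=14  'aaaaaab'
  #2 SA[2]=15  'aaaaab'
  #3 SA[3]=16  'aaaab'
  #4 SA[4]=17  'aaab'
  #5 SA[5]=8  'aaabbaaaaaaab'
  #6 SA[6]=18  'aab'
  #7 SA[7]=9  'aabbaaaaaaab'
  #8 SA[8]=2  'aabbbbaaabbaaaaaaab'
  #9 SA[9]=19  'ab'
  #10 SA[10]=0  'abaabbbbaaabbaaaaaaab'
  #11 SA[11]=10  'abbaaaaaaab'
  #12 SA[12]=3  'abbbbaaabbaaaaaaab'
  #13 SA[13]=20  'b'
  #14 SA[14]=12  'baaaaaaab'
  #15 SA[15]=7  'baaabbaaaaaaab'
  #16 SA[16]=1  'baabbbbaaabbaaaaaaab'
  #17 SA[17]=11  'bbaaaaaaab'
  #18 SA[18]=6  'bbaaabbaaaaaaab'
  #19 SA[19]=5  'bbbaaabbaaaaaaab'
  #20 SA[20]=4  'bbbbaaabbaaaaaaab'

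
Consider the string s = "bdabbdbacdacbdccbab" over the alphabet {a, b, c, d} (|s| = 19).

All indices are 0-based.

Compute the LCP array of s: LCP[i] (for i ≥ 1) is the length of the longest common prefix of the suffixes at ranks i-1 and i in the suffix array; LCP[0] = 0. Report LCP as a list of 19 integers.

[0, 2, 1, 2, 0, 1, 2, 1, 1, 2, 2, 0, 2, 1, 1, 0, 2, 1, 1]

rank | idx | suffix
   0 |  17 | ab
   1 |   2 | abbdbacdacbdccbab
   2 |  10 | acbdccbab
   3 |   7 | acdacbdccbab
   4 |  18 | b
   5 |  16 | bab
   6 |   6 | bacdacbdccbab
   7 |   3 | bbdbacdacbdccbab
   8 |   0 | bdabbdbacdacbdccbab
   9 |   4 | bdbacdacbdccbab
  10 |  12 | bdccbab
  11 |  15 | cbab
  12 |  11 | cbdccbab
  13 |  14 | ccbab
  14 |   8 | cdacbdccbab
  15 |   1 | dabbdbacdacbdccbab
  16 |   9 | dacbdccbab
  17 |   5 | dbacdacbdccbab
  18 |  13 | dccbab

SA = [17, 2, 10, 7, 18, 16, 6, 3, 0, 4, 12, 15, 11, 14, 8, 1, 9, 5, 13]
rank  pair      lcp
   1  s[17:],s[2:]  2  'ab'
   2  s[2:],s[10:]  1  'a'
   3  s[10:],s[7:]  2  'ac'
   4  s[7:],s[18:]  0  ''
   5  s[18:],s[16:]  1  'b'
   6  s[16:],s[6:]  2  'ba'
   7  s[6:],s[3:]  1  'b'
   8  s[3:],s[0:]  1  'b'
   9  s[0:],s[4:]  2  'bd'
  10  s[4:],s[12:]  2  'bd'
  11  s[12:],s[15:]  0  ''
  12  s[15:],s[11:]  2  'cb'
  13  s[11:],s[14:]  1  'c'
  14  s[14:],s[8:]  1  'c'
  15  s[8:],s[1:]  0  ''
  16  s[1:],s[9:]  2  'da'
  17  s[9:],s[5:]  1  'd'
  18  s[5:],s[13:]  1  'd'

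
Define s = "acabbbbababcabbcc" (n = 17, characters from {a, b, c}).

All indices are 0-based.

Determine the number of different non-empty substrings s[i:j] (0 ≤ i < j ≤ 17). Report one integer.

125

rank | idx | suffix
   0 |   7 | ababcabbcc
   1 |   2 | abbbbababcabbcc
   2 |  12 | abbcc
   3 |   9 | abcabbcc
   4 |   0 | acabbbbababcabbcc
   5 |   6 | bababcabbcc
   6 |   8 | babcabbcc
   7 |   5 | bbababcabbcc
   8 |   4 | bbbababcabbcc
   9 |   3 | bbbbababcabbcc
  10 |  13 | bbcc
  11 |  10 | bcabbcc
  12 |  14 | bcc
  13 |  16 | c
  14 |   1 | cabbbbababcabbcc
  15 |  11 | cabbcc
  16 |  15 | cc

SA = [7, 2, 12, 9, 0, 6, 8, 5, 4, 3, 13, 10, 14, 16, 1, 11, 15]
[i] adj suffixes → lcp
  [1] 7/2 → 2 ('ab')
  [2] 2/12 → 3 ('abb')
  [3] 12/9 → 2 ('ab')
  [4] 9/0 → 1 ('a')
  [5] 0/6 → 0 ('')
  [6] 6/8 → 3 ('bab')
  [7] 8/5 → 1 ('b')
  [8] 5/4 → 2 ('bb')
  [9] 4/3 → 3 ('bbb')
  [10] 3/13 → 2 ('bb')
  [11] 13/10 → 1 ('b')
  [12] 10/14 → 2 ('bc')
  [13] 14/16 → 0 ('')
  [14] 16/1 → 1 ('c')
  [15] 1/11 → 4 ('cabb')
  [16] 11/15 → 1 ('c')

n(n+1)/2 = 17·18/2 = 153
Σ LCP = 0 + 2 + 3 + 2 + 1 + 0 + 3 + 1 + 2 + 3 + 2 + 1 + 2 + 0 + 1 + 4 + 1 = 28
distinct = 153 − 28 = 125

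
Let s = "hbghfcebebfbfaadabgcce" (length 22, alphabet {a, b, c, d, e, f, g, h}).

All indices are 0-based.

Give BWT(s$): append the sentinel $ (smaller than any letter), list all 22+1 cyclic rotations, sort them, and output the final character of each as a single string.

efdaefeahgcfaccbbbhbb$g

rank  rotation                 last
    0  $hbghfcebebfbfaadabgcce  e
    1  aadabgcce$hbghfcebebfbf  f
    2  abgcce$hbghfcebebfbfaad  d
    3  adabgcce$hbghfcebebfbfa  a
    4  bebfbfaadabgcce$hbghfce  e
    5  bfaadabgcce$hbghfcebebf  f
    6  bfbfaadabgcce$hbghfcebe  e
    7  bgcce$hbghfcebebfbfaada  a
    8  bghfcebebfbfaadabgcce$h  h
    9  cce$hbghfcebebfbfaadabg  g
   10  ce$hbghfcebebfbfaadabgc  c
   11  cebebfbfaadabgcce$hbghf  f
   12  dabgcce$hbghfcebebfbfaa  a
   13  e$hbghfcebebfbfaadabgcc  c
   14  ebebfbfaadabgcce$hbghfc  c
   15  ebfbfaadabgcce$hbghfceb  b
   16  faadabgcce$hbghfcebebfb  b
   17  fbfaadabgcce$hbghfcebeb  b
   18  fcebebfbfaadabgcce$hbgh  h
   19  gcce$hbghfcebebfbfaadab  b
   20  ghfcebebfbfaadabgcce$hb  b
   21  hbghfcebebfbfaadabgcce$  $
   22  hfcebebfbfaadabgcce$hbg  g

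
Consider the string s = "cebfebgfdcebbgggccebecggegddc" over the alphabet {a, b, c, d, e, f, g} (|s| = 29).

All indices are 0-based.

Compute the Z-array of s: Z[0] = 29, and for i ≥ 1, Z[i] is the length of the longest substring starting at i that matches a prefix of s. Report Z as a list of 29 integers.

[29, 0, 0, 0, 0, 0, 0, 0, 0, 3, 0, 0, 0, 0, 0, 0, 1, 3, 0, 0, 0, 1, 0, 0, 0, 0, 0, 0, 1]

Z[0]=29
i=1: outside box; Z[1]=0
i=2: outside box; Z[2]=0
i=3: outside box; Z[3]=0
i=4: outside box; Z[4]=0
i=5: outside box; Z[5]=0
i=6: outside box; Z[6]=0
i=7: outside box; Z[7]=0
i=8: outside box; Z[8]=0
i=9: outside box; Z[9]=3 grow→box=[9,12)
i=10: min(r-i=2, Z[1]=0)=0; Z[10]=0
i=11: min(r-i=1, Z[2]=0)=0; Z[11]=0
i=12: outside box; Z[12]=0
i=13: outside box; Z[13]=0
i=14: outside box; Z[14]=0
i=15: outside box; Z[15]=0
i=16: outside box; Z[16]=1 grow→box=[16,17)
i=17: outside box; Z[17]=3 grow→box=[17,20)
i=18: min(r-i=2, Z[1]=0)=0; Z[18]=0
i=19: min(r-i=1, Z[2]=0)=0; Z[19]=0
i=20: outside box; Z[20]=0
i=21: outside box; Z[21]=1 grow→box=[21,22)
i=22: outside box; Z[22]=0
i=23: outside box; Z[23]=0
i=24: outside box; Z[24]=0
i=25: outside box; Z[25]=0
i=26: outside box; Z[26]=0
i=27: outside box; Z[27]=0
i=28: outside box; Z[28]=1 grow→box=[28,29)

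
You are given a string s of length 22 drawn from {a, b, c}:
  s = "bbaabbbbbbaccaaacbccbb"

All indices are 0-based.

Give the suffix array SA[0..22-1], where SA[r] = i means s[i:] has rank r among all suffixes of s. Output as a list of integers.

rank | idx | suffix
   0 |  13 | aaacbccbb
   1 |   2 | aabbbbbbaccaaacbccbb
   2 |  14 | aacbccbb
   3 |   3 | abbbbbbaccaaacbccbb
   4 |  15 | acbccbb
   5 |  10 | accaaacbccbb
   6 |  21 | b
   7 |   1 | baabbbbbbaccaaacbccbb
   8 |   9 | baccaaacbccbb
   9 |  20 | bb
  10 |   0 | bbaabbbbbbaccaaacbccbb
  11 |   8 | bbaccaaacbccbb
  12 |   7 | bbbaccaaacbccbb
  13 |   6 | bbbbaccaaacbccbb
  14 |   5 | bbbbbaccaaacbccbb
  15 |   4 | bbbbbbaccaaacbccbb
  16 |  17 | bccbb
  17 |  12 | caaacbccbb
  18 |  19 | cbb
  19 |  16 | cbccbb
  20 |  11 | ccaaacbccbb
  21 |  18 | ccbb

[13, 2, 14, 3, 15, 10, 21, 1, 9, 20, 0, 8, 7, 6, 5, 4, 17, 12, 19, 16, 11, 18]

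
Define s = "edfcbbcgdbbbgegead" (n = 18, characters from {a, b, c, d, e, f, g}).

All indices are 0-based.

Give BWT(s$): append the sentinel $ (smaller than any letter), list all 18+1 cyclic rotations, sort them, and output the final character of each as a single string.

dedcbbbfbageg$gdceb

rank  rotation             last
    0  $edfcbbcgdbbbgegead  d
    1  ad$edfcbbcgdbbbgege  e
    2  bbbgegead$edfcbbcgd  d
    3  bbcgdbbbgegead$edfc  c
    4  bbgegead$edfcbbcgdb  b
    5  bcgdbbbgegead$edfcb  b
    6  bgegead$edfcbbcgdbb  b
    7  cbbcgdbbbgegead$edf  f
    8  cgdbbbgegead$edfcbb  b
    9  d$edfcbbcgdbbbgegea  a
   10  dbbbgegead$edfcbbcg  g
   11  dfcbbcgdbbbgegead$e  e
   12  ead$edfcbbcgdbbbgeg  g
   13  edfcbbcgdbbbgegead$  $
   14  egead$edfcbbcgdbbbg  g
   15  fcbbcgdbbbgegead$ed  d
   16  gdbbbgegead$edfcbbc  c
   17  gead$edfcbbcgdbbbge  e
   18  gegead$edfcbbcgdbbb  b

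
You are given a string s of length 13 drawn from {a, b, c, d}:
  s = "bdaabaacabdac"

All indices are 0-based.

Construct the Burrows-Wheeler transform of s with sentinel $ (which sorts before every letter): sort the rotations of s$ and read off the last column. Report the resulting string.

rank  rotation        last
    0  $bdaabaacabdac  c
    1  aabaacabdac$bd  d
    2  aacabdac$bdaab  b
    3  abaacabdac$bda  a
    4  abdac$bdaabaac  c
    5  ac$bdaabaacabd  d
    6  acabdac$bdaaba  a
    7  baacabdac$bdaa  a
    8  bdaabaacabdac$  $
    9  bdac$bdaabaaca  a
   10  c$bdaabaacabda  a
   11  cabdac$bdaabaa  a
   12  daabaacabdac$b  b
   13  dac$bdaabaacab  b

cdbacdaa$aaabb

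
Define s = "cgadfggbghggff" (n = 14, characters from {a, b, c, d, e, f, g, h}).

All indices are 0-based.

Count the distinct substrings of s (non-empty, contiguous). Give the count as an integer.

sorted suffixes:
  #0 SA[0]=2  'adfggbghggff'
  #1 SA[1]=7  'bghggff'
  #2 SA[2]=0  'cgadfggbghggff'
  #3 SA[3]=3  'dfggbghggff'
  #4 SA[4]=13  'f'
  #5 SA[5]=12  'ff'
  #6 SA[6]=4  'fggbghggff'
  #7 SA[7]=1  'gadfggbghggff'
  #8 SA[8]=6  'gbghggff'
  #9 SA[9]=11  'gff'
  #10 SA[10]=5  'ggbghggff'
  #11 SA[11]=10  'ggff'
  #12 SA[12]=8  'ghggff'
  #13 SA[13]=9  'hggff'

SA = [2, 7, 0, 3, 13, 12, 4, 1, 6, 11, 5, 10, 8, 9]
[i] adj suffixes → lcp
  [1] 2/7 → 0 ('')
  [2] 7/0 → 0 ('')
  [3] 0/3 → 0 ('')
  [4] 3/13 → 0 ('')
  [5] 13/12 → 1 ('f')
  [6] 12/4 → 1 ('f')
  [7] 4/1 → 0 ('')
  [8] 1/6 → 1 ('g')
  [9] 6/11 → 1 ('g')
  [10] 11/5 → 1 ('g')
  [11] 5/10 → 2 ('gg')
  [12] 10/8 → 1 ('g')
  [13] 8/9 → 0 ('')

n(n+1)/2 = 14·15/2 = 105
Σ LCP = 0 + 0 + 0 + 0 + 0 + 1 + 1 + 0 + 1 + 1 + 1 + 2 + 1 + 0 = 8
distinct = 105 − 8 = 97

97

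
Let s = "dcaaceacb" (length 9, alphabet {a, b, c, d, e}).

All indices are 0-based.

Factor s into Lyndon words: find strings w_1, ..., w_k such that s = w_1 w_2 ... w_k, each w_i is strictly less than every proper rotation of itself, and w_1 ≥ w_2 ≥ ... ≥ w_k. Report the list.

emit factor 1: 'd' (i=0, period=1)
emit factor 2: 'c' (i=1, period=1)
emit factor 3: 'aaceacb' (i=2, period=7)

["d", "c", "aaceacb"]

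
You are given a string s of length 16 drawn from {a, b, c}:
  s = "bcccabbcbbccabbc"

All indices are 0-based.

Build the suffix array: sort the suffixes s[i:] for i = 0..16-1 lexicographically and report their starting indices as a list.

[12, 4, 13, 5, 8, 14, 6, 9, 0, 15, 11, 3, 7, 10, 2, 1]

rank→(start, suffix):
  0 → (12, 'abbc')
  1 → (4, 'abbcbbccabbc')
  2 → (13, 'bbc')
  3 → (5, 'bbcbbccabbc')
  4 → (8, 'bbccabbc')
  5 → (14, 'bc')
  6 → (6, 'bcbbccabbc')
  7 → (9, 'bccabbc')
  8 → (0, 'bcccabbcbbccabbc')
  9 → (15, 'c')
  10 → (11, 'cabbc')
  11 → (3, 'cabbcbbccabbc')
  12 → (7, 'cbbccabbc')
  13 → (10, 'ccabbc')
  14 → (2, 'ccabbcbbccabbc')
  15 → (1, 'cccabbcbbccabbc')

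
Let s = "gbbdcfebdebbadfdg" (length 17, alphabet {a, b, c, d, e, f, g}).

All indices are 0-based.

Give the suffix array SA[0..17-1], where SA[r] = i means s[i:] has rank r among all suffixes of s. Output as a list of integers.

[12, 11, 10, 1, 2, 7, 4, 3, 8, 13, 15, 9, 6, 14, 5, 16, 0]

rank→(start, suffix):
  0 → (12, 'adfdg')
  1 → (11, 'badfdg')
  2 → (10, 'bbadfdg')
  3 → (1, 'bbdcfebdebbadfdg')
  4 → (2, 'bdcfebdebbadfdg')
  5 → (7, 'bdebbadfdg')
  6 → (4, 'cfebdebbadfdg')
  7 → (3, 'dcfebdebbadfdg')
  8 → (8, 'debbadfdg')
  9 → (13, 'dfdg')
  10 → (15, 'dg')
  11 → (9, 'ebbadfdg')
  12 → (6, 'ebdebbadfdg')
  13 → (14, 'fdg')
  14 → (5, 'febdebbadfdg')
  15 → (16, 'g')
  16 → (0, 'gbbdcfebdebbadfdg')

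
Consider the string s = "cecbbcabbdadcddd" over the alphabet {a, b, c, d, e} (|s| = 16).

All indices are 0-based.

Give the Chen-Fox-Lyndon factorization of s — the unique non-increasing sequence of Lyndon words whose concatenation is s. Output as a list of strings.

emit factor 1: 'ce' (i=0, period=2)
emit factor 2: 'c' (i=2, period=1)
emit factor 3: 'bbc' (i=3, period=3)
emit factor 4: 'abbdadcddd' (i=6, period=10)

["ce", "c", "bbc", "abbdadcddd"]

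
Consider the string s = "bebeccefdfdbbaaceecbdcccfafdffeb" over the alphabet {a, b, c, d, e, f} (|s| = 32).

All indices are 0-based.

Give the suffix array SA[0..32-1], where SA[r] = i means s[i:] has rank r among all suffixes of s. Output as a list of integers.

[13, 14, 25, 31, 12, 11, 19, 0, 2, 18, 21, 4, 22, 15, 5, 23, 10, 20, 8, 27, 30, 1, 17, 3, 16, 6, 24, 9, 7, 26, 29, 28]

rank | idx | suffix
   0 |  13 | aaceecbdcccfafdffeb
   1 |  14 | aceecbdcccfafdffeb
   2 |  25 | afdffeb
   3 |  31 | b
   4 |  12 | baaceecbdcccfafdffeb
   5 |  11 | bbaaceecbdcccfafdffeb
   6 |  19 | bdcccfafdffeb
   7 |   0 | bebeccefdfdbbaaceecbdcccfafdffeb
   8 |   2 | beccefdfdbbaaceecbdcccfafdffeb
   9 |  18 | cbdcccfafdffeb
  10 |  21 | cccfafdffeb
  11 |   4 | ccefdfdbbaaceecbdcccfafdffeb
  12 |  22 | ccfafdffeb
  13 |  15 | ceecbdcccfafdffeb
  14 |   5 | cefdfdbbaaceecbdcccfafdffeb
  15 |  23 | cfafdffeb
  16 |  10 | dbbaaceecbdcccfafdffeb
  17 |  20 | dcccfafdffeb
  18 |   8 | dfdbbaaceecbdcccfafdffeb
  19 |  27 | dffeb
  20 |  30 | eb
  21 |   1 | ebeccefdfdbbaaceecbdcccfafdffeb
  22 |  17 | ecbdcccfafdffeb
  23 |   3 | eccefdfdbbaaceecbdcccfafdffeb
  24 |  16 | eecbdcccfafdffeb
  25 |   6 | efdfdbbaaceecbdcccfafdffeb
  26 |  24 | fafdffeb
  27 |   9 | fdbbaaceecbdcccfafdffeb
  28 |   7 | fdfdbbaaceecbdcccfafdffeb
  29 |  26 | fdffeb
  30 |  29 | feb
  31 |  28 | ffeb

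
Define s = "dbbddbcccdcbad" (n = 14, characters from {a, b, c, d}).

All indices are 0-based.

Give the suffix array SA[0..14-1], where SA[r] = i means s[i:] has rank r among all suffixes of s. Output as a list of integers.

[12, 11, 1, 5, 2, 10, 6, 7, 8, 13, 0, 4, 9, 3]

rank→(start, suffix):
  0 → (12, 'ad')
  1 → (11, 'bad')
  2 → (1, 'bbddbcccdcbad')
  3 → (5, 'bcccdcbad')
  4 → (2, 'bddbcccdcbad')
  5 → (10, 'cbad')
  6 → (6, 'cccdcbad')
  7 → (7, 'ccdcbad')
  8 → (8, 'cdcbad')
  9 → (13, 'd')
  10 → (0, 'dbbddbcccdcbad')
  11 → (4, 'dbcccdcbad')
  12 → (9, 'dcbad')
  13 → (3, 'ddbcccdcbad')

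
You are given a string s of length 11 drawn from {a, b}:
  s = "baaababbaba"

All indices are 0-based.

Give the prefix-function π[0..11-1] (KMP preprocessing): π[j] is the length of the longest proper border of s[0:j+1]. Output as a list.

[0, 0, 0, 0, 1, 2, 1, 1, 2, 1, 2]

π[0] = 0
j=1 s[j]='a': π[1]=0 (border '')
j=2 s[j]='a': π[2]=0 (border '')
j=3 s[j]='a': π[3]=0 (border '')
j=4 s[j]='b': π[4]=1 (border 'b')
j=5 s[j]='a': π[5]=2 (border 'ba')
j=6 s[j]='b': k: 2→0; π[6]=1 (border 'b')
j=7 s[j]='b': k: 1→0; π[7]=1 (border 'b')
j=8 s[j]='a': π[8]=2 (border 'ba')
j=9 s[j]='b': k: 2→0; π[9]=1 (border 'b')
j=10 s[j]='a': π[10]=2 (border 'ba')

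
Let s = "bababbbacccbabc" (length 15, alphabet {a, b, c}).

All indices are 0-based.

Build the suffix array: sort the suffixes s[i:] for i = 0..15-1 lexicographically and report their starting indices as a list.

[1, 3, 12, 7, 0, 2, 11, 6, 5, 4, 13, 14, 10, 9, 8]

rank→(start, suffix):
  0 → (1, 'ababbbacccbabc')
  1 → (3, 'abbbacccbabc')
  2 → (12, 'abc')
  3 → (7, 'acccbabc')
  4 → (0, 'bababbbacccbabc')
  5 → (2, 'babbbacccbabc')
  6 → (11, 'babc')
  7 → (6, 'bacccbabc')
  8 → (5, 'bbacccbabc')
  9 → (4, 'bbbacccbabc')
  10 → (13, 'bc')
  11 → (14, 'c')
  12 → (10, 'cbabc')
  13 → (9, 'ccbabc')
  14 → (8, 'cccbabc')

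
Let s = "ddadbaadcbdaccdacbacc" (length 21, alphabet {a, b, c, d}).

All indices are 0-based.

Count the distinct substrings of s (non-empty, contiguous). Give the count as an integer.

204

sorted suffixes:
  #0 SA[0]=5  'aadcbdaccdacbacc'
  #1 SA[1]=15  'acbacc'
  #2 SA[2]=18  'acc'
  #3 SA[3]=11  'accdacbacc'
  #4 SA[4]=2  'adbaadcbdaccdacbacc'
  #5 SA[5]=6  'adcbdaccdacbacc'
  #6 SA[6]=4  'baadcbdaccdacbacc'
  #7 SA[7]=17  'bacc'
  #8 SA[8]=9  'bdaccdacbacc'
  #9 SA[9]=20  'c'
  #10 SA[10]=16  'cbacc'
  #11 SA[11]=8  'cbdaccdacbacc'
  #12 SA[12]=19  'cc'
  #13 SA[13]=12  'ccdacbacc'
  #14 SA[14]=13  'cdacbacc'
  #15 SA[15]=14  'dacbacc'
  #16 SA[16]=10  'daccdacbacc'
  #17 SA[17]=1  'dadbaadcbdaccdacbacc'
  #18 SA[18]=3  'dbaadcbdaccdacbacc'
  #19 SA[19]=7  'dcbdaccdacbacc'
  #20 SA[20]=0  'ddadbaadcbdaccdacbacc'

SA = [5, 15, 18, 11, 2, 6, 4, 17, 9, 20, 16, 8, 19, 12, 13, 14, 10, 1, 3, 7, 0]
rank  pair      lcp
   1  s[5:],s[15:]  1  'a'
   2  s[15:],s[18:]  2  'ac'
   3  s[18:],s[11:]  3  'acc'
   4  s[11:],s[2:]  1  'a'
   5  s[2:],s[6:]  2  'ad'
   6  s[6:],s[4:]  0  ''
   7  s[4:],s[17:]  2  'ba'
   8  s[17:],s[9:]  1  'b'
   9  s[9:],s[20:]  0  ''
  10  s[20:],s[16:]  1  'c'
  11  s[16:],s[8:]  2  'cb'
  12  s[8:],s[19:]  1  'c'
  13  s[19:],s[12:]  2  'cc'
  14  s[12:],s[13:]  1  'c'
  15  s[13:],s[14:]  0  ''
  16  s[14:],s[10:]  3  'dac'
  17  s[10:],s[1:]  2  'da'
  18  s[1:],s[3:]  1  'd'
  19  s[3:],s[7:]  1  'd'
  20  s[7:],s[0:]  1  'd'

n(n+1)/2 = 21·22/2 = 231
Σ LCP = 0 + 1 + 2 + 3 + 1 + 2 + 0 + 2 + 1 + 0 + 1 + 2 + 1 + 2 + 1 + 0 + 3 + 2 + 1 + 1 + 1 = 27
distinct = 231 − 27 = 204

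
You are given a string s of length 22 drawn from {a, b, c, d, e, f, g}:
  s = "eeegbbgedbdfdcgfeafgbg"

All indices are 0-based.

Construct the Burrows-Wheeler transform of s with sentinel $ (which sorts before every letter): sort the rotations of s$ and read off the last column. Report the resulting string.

rank  rotation                 last
    0  $eeegbbgedbdfdcgfeafgbg  g
    1  afgbg$eeegbbgedbdfdcgfe  e
    2  bbgedbdfdcgfeafgbg$eeeg  g
    3  bdfdcgfeafgbg$eeegbbged  d
    4  bg$eeegbbgedbdfdcgfeafg  g
    5  bgedbdfdcgfeafgbg$eeegb  b
    6  cgfeafgbg$eeegbbgedbdfd  d
    7  dbdfdcgfeafgbg$eeegbbge  e
    8  dcgfeafgbg$eeegbbgedbdf  f
    9  dfdcgfeafgbg$eeegbbgedb  b
   10  eafgbg$eeegbbgedbdfdcgf  f
   11  edbdfdcgfeafgbg$eeegbbg  g
   12  eeegbbgedbdfdcgfeafgbg$  $
   13  eegbbgedbdfdcgfeafgbg$e  e
   14  egbbgedbdfdcgfeafgbg$ee  e
   15  fdcgfeafgbg$eeegbbgedbd  d
   16  feafgbg$eeegbbgedbdfdcg  g
   17  fgbg$eeegbbgedbdfdcgfea  a
   18  g$eeegbbgedbdfdcgfeafgb  b
   19  gbbgedbdfdcgfeafgbg$eee  e
   20  gbg$eeegbbgedbdfdcgfeaf  f
   21  gedbdfdcgfeafgbg$eeegbb  b
   22  gfeafgbg$eeegbbgedbdfdc  c

gegdgbdefbfg$eedgabefbc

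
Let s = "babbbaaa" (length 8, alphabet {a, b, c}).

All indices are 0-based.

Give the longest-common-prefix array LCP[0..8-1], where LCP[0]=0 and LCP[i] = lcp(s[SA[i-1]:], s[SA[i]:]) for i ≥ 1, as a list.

rank→(start, suffix):
  0 → (7, 'a')
  1 → (6, 'aa')
  2 → (5, 'aaa')
  3 → (1, 'abbbaaa')
  4 → (4, 'baaa')
  5 → (0, 'babbbaaa')
  6 → (3, 'bbaaa')
  7 → (2, 'bbbaaa')

SA = [7, 6, 5, 1, 4, 0, 3, 2]
[i] adj suffixes → lcp
  [1] 7/6 → 1 ('a')
  [2] 6/5 → 2 ('aa')
  [3] 5/1 → 1 ('a')
  [4] 1/4 → 0 ('')
  [5] 4/0 → 2 ('ba')
  [6] 0/3 → 1 ('b')
  [7] 3/2 → 2 ('bb')

[0, 1, 2, 1, 0, 2, 1, 2]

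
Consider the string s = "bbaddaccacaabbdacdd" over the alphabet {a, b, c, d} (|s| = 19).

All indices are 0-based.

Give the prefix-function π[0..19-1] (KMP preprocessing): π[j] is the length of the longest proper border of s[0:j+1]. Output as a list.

π[0] = 0
j=1 s[j]='b': π[1]=1 (border 'b')
j=2 s[j]='a': k: 1→0; π[2]=0 (border '')
j=3 s[j]='d': π[3]=0 (border '')
j=4 s[j]='d': π[4]=0 (border '')
j=5 s[j]='a': π[5]=0 (border '')
j=6 s[j]='c': π[6]=0 (border '')
j=7 s[j]='c': π[7]=0 (border '')
j=8 s[j]='a': π[8]=0 (border '')
j=9 s[j]='c': π[9]=0 (border '')
j=10 s[j]='a': π[10]=0 (border '')
j=11 s[j]='a': π[11]=0 (border '')
j=12 s[j]='b': π[12]=1 (border 'b')
j=13 s[j]='b': π[13]=2 (border 'bb')
j=14 s[j]='d': k: 2→1→0; π[14]=0 (border '')
j=15 s[j]='a': π[15]=0 (border '')
j=16 s[j]='c': π[16]=0 (border '')
j=17 s[j]='d': π[17]=0 (border '')
j=18 s[j]='d': π[18]=0 (border '')

[0, 1, 0, 0, 0, 0, 0, 0, 0, 0, 0, 0, 1, 2, 0, 0, 0, 0, 0]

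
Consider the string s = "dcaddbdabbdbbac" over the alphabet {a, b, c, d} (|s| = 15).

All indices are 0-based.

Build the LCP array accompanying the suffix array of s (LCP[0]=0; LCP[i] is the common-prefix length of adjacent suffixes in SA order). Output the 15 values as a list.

rank→(start, suffix):
  0 → (7, 'abbdbbac')
  1 → (13, 'ac')
  2 → (2, 'addbdabbdbbac')
  3 → (12, 'bac')
  4 → (11, 'bbac')
  5 → (8, 'bbdbbac')
  6 → (5, 'bdabbdbbac')
  7 → (9, 'bdbbac')
  8 → (14, 'c')
  9 → (1, 'caddbdabbdbbac')
  10 → (6, 'dabbdbbac')
  11 → (10, 'dbbac')
  12 → (4, 'dbdabbdbbac')
  13 → (0, 'dcaddbdabbdbbac')
  14 → (3, 'ddbdabbdbbac')

SA = [7, 13, 2, 12, 11, 8, 5, 9, 14, 1, 6, 10, 4, 0, 3]
rank  pair      lcp
   1  s[7:],s[13:]  1  'a'
   2  s[13:],s[2:]  1  'a'
   3  s[2:],s[12:]  0  ''
   4  s[12:],s[11:]  1  'b'
   5  s[11:],s[8:]  2  'bb'
   6  s[8:],s[5:]  1  'b'
   7  s[5:],s[9:]  2  'bd'
   8  s[9:],s[14:]  0  ''
   9  s[14:],s[1:]  1  'c'
  10  s[1:],s[6:]  0  ''
  11  s[6:],s[10:]  1  'd'
  12  s[10:],s[4:]  2  'db'
  13  s[4:],s[0:]  1  'd'
  14  s[0:],s[3:]  1  'd'

[0, 1, 1, 0, 1, 2, 1, 2, 0, 1, 0, 1, 2, 1, 1]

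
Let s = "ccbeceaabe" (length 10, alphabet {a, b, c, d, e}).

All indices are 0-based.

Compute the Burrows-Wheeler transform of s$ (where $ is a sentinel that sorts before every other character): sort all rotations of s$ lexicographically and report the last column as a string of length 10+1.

rank  rotation     last
    0  $ccbeceaabe  e
    1  aabe$ccbece  e
    2  abe$ccbecea  a
    3  be$ccbeceaa  a
    4  beceaabe$cc  c
    5  cbeceaabe$c  c
    6  ccbeceaabe$  $
    7  ceaabe$ccbe  e
    8  e$ccbeceaab  b
    9  eaabe$ccbec  c
   10  eceaabe$ccb  b

eeaacc$ebcb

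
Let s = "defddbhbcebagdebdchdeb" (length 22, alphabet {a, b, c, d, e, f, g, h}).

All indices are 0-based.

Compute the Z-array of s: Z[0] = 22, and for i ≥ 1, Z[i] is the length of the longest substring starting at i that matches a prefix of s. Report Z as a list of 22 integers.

Z[0]=22
i=1: fresh scan; Z[1]=0
i=2: fresh scan; Z[2]=0
i=3: fresh scan; Z[3]=1 grow→box=[3,4)
i=4: fresh scan; Z[4]=1 grow→box=[4,5)
i=5: fresh scan; Z[5]=0
i=6: fresh scan; Z[6]=0
i=7: fresh scan; Z[7]=0
i=8: fresh scan; Z[8]=0
i=9: fresh scan; Z[9]=0
i=10: fresh scan; Z[10]=0
i=11: fresh scan; Z[11]=0
i=12: fresh scan; Z[12]=0
i=13: fresh scan; Z[13]=2 grow→box=[13,15)
i=14: min(r-i=1, Z[1]=0)=0; Z[14]=0
i=15: fresh scan; Z[15]=0
i=16: fresh scan; Z[16]=1 grow→box=[16,17)
i=17: fresh scan; Z[17]=0
i=18: fresh scan; Z[18]=0
i=19: fresh scan; Z[19]=2 grow→box=[19,21)
i=20: min(r-i=1, Z[1]=0)=0; Z[20]=0
i=21: fresh scan; Z[21]=0

[22, 0, 0, 1, 1, 0, 0, 0, 0, 0, 0, 0, 0, 2, 0, 0, 1, 0, 0, 2, 0, 0]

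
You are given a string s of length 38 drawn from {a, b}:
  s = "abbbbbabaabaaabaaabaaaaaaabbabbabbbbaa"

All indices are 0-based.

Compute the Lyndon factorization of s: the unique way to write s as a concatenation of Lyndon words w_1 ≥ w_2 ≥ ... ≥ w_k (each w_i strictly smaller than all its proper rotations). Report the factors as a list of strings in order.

["abbbbb", "ab", "aab", "aaab", "aaab", "aaaaaaabbabbabbbb", "a", "a"]

emit factor 1: 'abbbbb' (i=0, period=6)
emit factor 2: 'ab' (i=6, period=2)
emit factor 3: 'aab' (i=8, period=3)
emit factor 4: 'aaab' (i=11, period=4)
emit factor 5: 'aaab' (i=15, period=4)
emit factor 6: 'aaaaaaabbabbabbbb' (i=19, period=17)
emit factor 7: 'a' (i=36, period=1)
emit factor 8: 'a' (i=37, period=1)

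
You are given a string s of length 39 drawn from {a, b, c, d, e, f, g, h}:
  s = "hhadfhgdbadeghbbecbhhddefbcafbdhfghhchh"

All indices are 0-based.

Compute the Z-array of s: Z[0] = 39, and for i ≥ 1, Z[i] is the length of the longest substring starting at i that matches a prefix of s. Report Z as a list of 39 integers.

Z[0]=39
i=1: outside box; Z[1]=1 scan→box=[1,2)
i=2: outside box; Z[2]=0
i=3: outside box; Z[3]=0
i=4: outside box; Z[4]=0
i=5: outside box; Z[5]=1 scan→box=[5,6)
i=6: outside box; Z[6]=0
i=7: outside box; Z[7]=0
i=8: outside box; Z[8]=0
i=9: outside box; Z[9]=0
i=10: outside box; Z[10]=0
i=11: outside box; Z[11]=0
i=12: outside box; Z[12]=0
i=13: outside box; Z[13]=1 scan→box=[13,14)
i=14: outside box; Z[14]=0
i=15: outside box; Z[15]=0
i=16: outside box; Z[16]=0
i=17: outside box; Z[17]=0
i=18: outside box; Z[18]=0
i=19: outside box; Z[19]=2 scan→box=[19,21)
i=20: min(r-i=1, Z[1]=1)=1; Z[20]=1
i=21: outside box; Z[21]=0
i=22: outside box; Z[22]=0
i=23: outside box; Z[23]=0
i=24: outside box; Z[24]=0
i=25: outside box; Z[25]=0
i=26: outside box; Z[26]=0
i=27: outside box; Z[27]=0
i=28: outside box; Z[28]=0
i=29: outside box; Z[29]=0
i=30: outside box; Z[30]=0
i=31: outside box; Z[31]=1 scan→box=[31,32)
i=32: outside box; Z[32]=0
i=33: outside box; Z[33]=0
i=34: outside box; Z[34]=2 scan→box=[34,36)
i=35: min(r-i=1, Z[1]=1)=1; Z[35]=1
i=36: outside box; Z[36]=0
i=37: outside box; Z[37]=2 scan→box=[37,39)
i=38: min(r-i=1, Z[1]=1)=1; Z[38]=1

[39, 1, 0, 0, 0, 1, 0, 0, 0, 0, 0, 0, 0, 1, 0, 0, 0, 0, 0, 2, 1, 0, 0, 0, 0, 0, 0, 0, 0, 0, 0, 1, 0, 0, 2, 1, 0, 2, 1]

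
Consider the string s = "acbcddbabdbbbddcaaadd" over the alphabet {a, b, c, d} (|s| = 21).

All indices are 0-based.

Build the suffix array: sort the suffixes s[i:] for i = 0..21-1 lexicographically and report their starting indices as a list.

[16, 17, 7, 0, 18, 6, 10, 11, 2, 8, 12, 15, 1, 3, 20, 5, 9, 14, 19, 4, 13]

rank | idx | suffix
   0 |  16 | aaadd
   1 |  17 | aadd
   2 |   7 | abdbbbddcaaadd
   3 |   0 | acbcddbabdbbbddcaaadd
   4 |  18 | add
   5 |   6 | babdbbbddcaaadd
   6 |  10 | bbbddcaaadd
   7 |  11 | bbddcaaadd
   8 |   2 | bcddbabdbbbddcaaadd
   9 |   8 | bdbbbddcaaadd
  10 |  12 | bddcaaadd
  11 |  15 | caaadd
  12 |   1 | cbcddbabdbbbddcaaadd
  13 |   3 | cddbabdbbbddcaaadd
  14 |  20 | d
  15 |   5 | dbabdbbbddcaaadd
  16 |   9 | dbbbddcaaadd
  17 |  14 | dcaaadd
  18 |  19 | dd
  19 |   4 | ddbabdbbbddcaaadd
  20 |  13 | ddcaaadd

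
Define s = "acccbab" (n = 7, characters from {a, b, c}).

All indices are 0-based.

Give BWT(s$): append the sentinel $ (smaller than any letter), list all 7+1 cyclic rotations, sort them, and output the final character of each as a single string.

bb$accca

rank  rotation  last
    0  $acccbab  b
    1  ab$acccb  b
    2  acccbab$  $
    3  b$acccba  a
    4  bab$accc  c
    5  cbab$acc  c
    6  ccbab$ac  c
    7  cccbab$a  a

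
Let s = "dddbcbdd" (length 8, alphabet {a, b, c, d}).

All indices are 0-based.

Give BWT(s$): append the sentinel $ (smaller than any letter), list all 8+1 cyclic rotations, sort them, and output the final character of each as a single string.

ddcbddbd$

rank  rotation   last
    0  $dddbcbdd  d
    1  bcbdd$ddd  d
    2  bdd$dddbc  c
    3  cbdd$dddb  b
    4  d$dddbcbd  d
    5  dbcbdd$dd  d
    6  dd$dddbcb  b
    7  ddbcbdd$d  d
    8  dddbcbdd$  $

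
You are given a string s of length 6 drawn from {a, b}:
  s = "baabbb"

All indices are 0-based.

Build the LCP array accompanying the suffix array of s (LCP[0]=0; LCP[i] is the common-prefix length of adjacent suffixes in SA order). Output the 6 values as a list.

rank | idx | suffix
   0 |   1 | aabbb
   1 |   2 | abbb
   2 |   5 | b
   3 |   0 | baabbb
   4 |   4 | bb
   5 |   3 | bbb

SA = [1, 2, 5, 0, 4, 3]
i: (SA[i-1],SA[i]) lcp shared
  1: (1,2) 1 'a'
  2: (2,5) 0 ''
  3: (5,0) 1 'b'
  4: (0,4) 1 'b'
  5: (4,3) 2 'bb'

[0, 1, 0, 1, 1, 2]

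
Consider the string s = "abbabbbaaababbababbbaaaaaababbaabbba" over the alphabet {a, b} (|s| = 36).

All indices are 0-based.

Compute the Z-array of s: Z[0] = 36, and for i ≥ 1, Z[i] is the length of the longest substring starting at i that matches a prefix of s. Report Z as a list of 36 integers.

[36, 0, 0, 3, 0, 0, 0, 1, 1, 2, 0, 5, 0, 0, 2, 0, 3, 0, 0, 0, 1, 1, 1, 1, 1, 2, 0, 4, 0, 0, 1, 3, 0, 0, 0, 1]

Z[0]=36
i=1: i≥r, start 0; Z[1]=0
i=2: i≥r, start 0; Z[2]=0
i=3: i≥r, start 0; Z[3]=3 grow→box=[3,6)
i=4: min(r-i=2, Z[1]=0)=0; Z[4]=0
i=5: min(r-i=1, Z[2]=0)=0; Z[5]=0
i=6: i≥r, start 0; Z[6]=0
i=7: i≥r, start 0; Z[7]=1 grow→box=[7,8)
i=8: i≥r, start 0; Z[8]=1 grow→box=[8,9)
i=9: i≥r, start 0; Z[9]=2 grow→box=[9,11)
i=10: min(r-i=1, Z[1]=0)=0; Z[10]=0
i=11: i≥r, start 0; Z[11]=5 grow→box=[11,16)
i=12: min(r-i=4, Z[1]=0)=0; Z[12]=0
i=13: min(r-i=3, Z[2]=0)=0; Z[13]=0
i=14: min(r-i=2, Z[3]=3)=2; Z[14]=2
i=15: min(r-i=1, Z[4]=0)=0; Z[15]=0
i=16: i≥r, start 0; Z[16]=3 grow→box=[16,19)
i=17: min(r-i=2, Z[1]=0)=0; Z[17]=0
i=18: min(r-i=1, Z[2]=0)=0; Z[18]=0
i=19: i≥r, start 0; Z[19]=0
i=20: i≥r, start 0; Z[20]=1 grow→box=[20,21)
i=21: i≥r, start 0; Z[21]=1 grow→box=[21,22)
i=22: i≥r, start 0; Z[22]=1 grow→box=[22,23)
i=23: i≥r, start 0; Z[23]=1 grow→box=[23,24)
i=24: i≥r, start 0; Z[24]=1 grow→box=[24,25)
i=25: i≥r, start 0; Z[25]=2 grow→box=[25,27)
i=26: min(r-i=1, Z[1]=0)=0; Z[26]=0
i=27: i≥r, start 0; Z[27]=4 grow→box=[27,31)
i=28: min(r-i=3, Z[1]=0)=0; Z[28]=0
i=29: min(r-i=2, Z[2]=0)=0; Z[29]=0
i=30: min(r-i=1, Z[3]=3)=1; Z[30]=1
i=31: i≥r, start 0; Z[31]=3 grow→box=[31,34)
i=32: min(r-i=2, Z[1]=0)=0; Z[32]=0
i=33: min(r-i=1, Z[2]=0)=0; Z[33]=0
i=34: i≥r, start 0; Z[34]=0
i=35: i≥r, start 0; Z[35]=1 grow→box=[35,36)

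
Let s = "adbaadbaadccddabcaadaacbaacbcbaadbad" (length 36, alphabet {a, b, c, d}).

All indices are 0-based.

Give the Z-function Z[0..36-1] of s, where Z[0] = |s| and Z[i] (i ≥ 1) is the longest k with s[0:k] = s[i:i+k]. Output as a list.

Z[0]=36
i=1: outside box; Z[1]=0
i=2: outside box; Z[2]=0
i=3: outside box; Z[3]=1 scan→box=[3,4)
i=4: outside box; Z[4]=6 scan→box=[4,10)
i=5: min(r-i=5, Z[1]=0)=0; Z[5]=0
i=6: min(r-i=4, Z[2]=0)=0; Z[6]=0
i=7: min(r-i=3, Z[3]=1)=1; Z[7]=1
i=8: min(r-i=2, Z[4]=6)=2; Z[8]=2
i=9: min(r-i=1, Z[5]=0)=0; Z[9]=0
i=10: outside box; Z[10]=0
i=11: outside box; Z[11]=0
i=12: outside box; Z[12]=0
i=13: outside box; Z[13]=0
i=14: outside box; Z[14]=1 scan→box=[14,15)
i=15: outside box; Z[15]=0
i=16: outside box; Z[16]=0
i=17: outside box; Z[17]=1 scan→box=[17,18)
i=18: outside box; Z[18]=2 scan→box=[18,20)
i=19: min(r-i=1, Z[1]=0)=0; Z[19]=0
i=20: outside box; Z[20]=1 scan→box=[20,21)
i=21: outside box; Z[21]=1 scan→box=[21,22)
i=22: outside box; Z[22]=0
i=23: outside box; Z[23]=0
i=24: outside box; Z[24]=1 scan→box=[24,25)
i=25: outside box; Z[25]=1 scan→box=[25,26)
i=26: outside box; Z[26]=0
i=27: outside box; Z[27]=0
i=28: outside box; Z[28]=0
i=29: outside box; Z[29]=0
i=30: outside box; Z[30]=1 scan→box=[30,31)
i=31: outside box; Z[31]=4 scan→box=[31,35)
i=32: min(r-i=3, Z[1]=0)=0; Z[32]=0
i=33: min(r-i=2, Z[2]=0)=0; Z[33]=0
i=34: min(r-i=1, Z[3]=1)=1; Z[34]=2 scan→box=[34,36)
i=35: min(r-i=1, Z[1]=0)=0; Z[35]=0

[36, 0, 0, 1, 6, 0, 0, 1, 2, 0, 0, 0, 0, 0, 1, 0, 0, 1, 2, 0, 1, 1, 0, 0, 1, 1, 0, 0, 0, 0, 1, 4, 0, 0, 2, 0]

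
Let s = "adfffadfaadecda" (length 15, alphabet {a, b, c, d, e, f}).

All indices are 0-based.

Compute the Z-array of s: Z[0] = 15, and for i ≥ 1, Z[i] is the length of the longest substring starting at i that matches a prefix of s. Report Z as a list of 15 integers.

Z[0]=15
i=1: fresh scan; Z[1]=0
i=2: fresh scan; Z[2]=0
i=3: fresh scan; Z[3]=0
i=4: fresh scan; Z[4]=0
i=5: fresh scan; Z[5]=3 extend→box=[5,8)
i=6: min(r-i=2, Z[1]=0)=0; Z[6]=0
i=7: min(r-i=1, Z[2]=0)=0; Z[7]=0
i=8: fresh scan; Z[8]=1 extend→box=[8,9)
i=9: fresh scan; Z[9]=2 extend→box=[9,11)
i=10: min(r-i=1, Z[1]=0)=0; Z[10]=0
i=11: fresh scan; Z[11]=0
i=12: fresh scan; Z[12]=0
i=13: fresh scan; Z[13]=0
i=14: fresh scan; Z[14]=1 extend→box=[14,15)

[15, 0, 0, 0, 0, 3, 0, 0, 1, 2, 0, 0, 0, 0, 1]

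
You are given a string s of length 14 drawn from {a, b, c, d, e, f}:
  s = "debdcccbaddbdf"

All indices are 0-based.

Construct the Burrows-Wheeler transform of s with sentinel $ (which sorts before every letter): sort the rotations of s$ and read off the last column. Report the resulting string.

fbcedccddba$bdd

rank  rotation         last
    0  $debdcccbaddbdf  f
    1  addbdf$debdcccb  b
    2  baddbdf$debdccc  c
    3  bdcccbaddbdf$de  e
    4  bdf$debdcccbadd  d
    5  cbaddbdf$debdcc  c
    6  ccbaddbdf$debdc  c
    7  cccbaddbdf$debd  d
    8  dbdf$debdcccbad  d
    9  dcccbaddbdf$deb  b
   10  ddbdf$debdcccba  a
   11  debdcccbaddbdf$  $
   12  df$debdcccbaddb  b
   13  ebdcccbaddbdf$d  d
   14  f$debdcccbaddbd  d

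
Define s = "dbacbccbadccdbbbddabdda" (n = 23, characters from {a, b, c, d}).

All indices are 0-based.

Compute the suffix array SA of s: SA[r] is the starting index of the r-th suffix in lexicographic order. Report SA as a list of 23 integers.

[22, 18, 2, 8, 1, 7, 13, 14, 4, 19, 15, 6, 3, 5, 10, 11, 21, 17, 0, 12, 9, 20, 16]

rank→(start, suffix):
  0 → (22, 'a')
  1 → (18, 'abdda')
  2 → (2, 'acbccbadccdbbbddabdda')
  3 → (8, 'adccdbbbddabdda')
  4 → (1, 'bacbccbadccdbbbddabdda')
  5 → (7, 'badccdbbbddabdda')
  6 → (13, 'bbbddabdda')
  7 → (14, 'bbddabdda')
  8 → (4, 'bccbadccdbbbddabdda')
  9 → (19, 'bdda')
  10 → (15, 'bddabdda')
  11 → (6, 'cbadccdbbbddabdda')
  12 → (3, 'cbccbadccdbbbddabdda')
  13 → (5, 'ccbadccdbbbddabdda')
  14 → (10, 'ccdbbbddabdda')
  15 → (11, 'cdbbbddabdda')
  16 → (21, 'da')
  17 → (17, 'dabdda')
  18 → (0, 'dbacbccbadccdbbbddabdda')
  19 → (12, 'dbbbddabdda')
  20 → (9, 'dccdbbbddabdda')
  21 → (20, 'dda')
  22 → (16, 'ddabdda')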